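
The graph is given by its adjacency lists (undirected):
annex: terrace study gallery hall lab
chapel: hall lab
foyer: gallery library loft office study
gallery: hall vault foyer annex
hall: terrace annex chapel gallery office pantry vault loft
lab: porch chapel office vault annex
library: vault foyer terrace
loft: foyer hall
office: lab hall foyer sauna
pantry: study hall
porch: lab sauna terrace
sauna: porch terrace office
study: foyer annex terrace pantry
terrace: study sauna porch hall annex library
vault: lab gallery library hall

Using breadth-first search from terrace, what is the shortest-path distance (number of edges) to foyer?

Level 0: terrace
Level 1: annex, hall, library, porch, sauna, study
Level 2: chapel, foyer, gallery, lab, loft, office, pantry, vault
foyer first appears at level 2.

2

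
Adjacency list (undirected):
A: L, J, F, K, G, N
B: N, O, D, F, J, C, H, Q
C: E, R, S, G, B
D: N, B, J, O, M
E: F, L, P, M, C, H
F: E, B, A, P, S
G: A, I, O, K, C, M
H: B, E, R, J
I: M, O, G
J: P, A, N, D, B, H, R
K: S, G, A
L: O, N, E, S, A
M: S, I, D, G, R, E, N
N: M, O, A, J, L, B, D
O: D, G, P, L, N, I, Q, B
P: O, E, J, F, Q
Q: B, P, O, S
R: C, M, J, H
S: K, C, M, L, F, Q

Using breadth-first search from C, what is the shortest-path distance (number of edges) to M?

2

Level 0: C
Level 1: B, E, G, R, S
Level 2: A, D, F, H, I, J, K, L, M, N, O, P, Q
M first appears at level 2.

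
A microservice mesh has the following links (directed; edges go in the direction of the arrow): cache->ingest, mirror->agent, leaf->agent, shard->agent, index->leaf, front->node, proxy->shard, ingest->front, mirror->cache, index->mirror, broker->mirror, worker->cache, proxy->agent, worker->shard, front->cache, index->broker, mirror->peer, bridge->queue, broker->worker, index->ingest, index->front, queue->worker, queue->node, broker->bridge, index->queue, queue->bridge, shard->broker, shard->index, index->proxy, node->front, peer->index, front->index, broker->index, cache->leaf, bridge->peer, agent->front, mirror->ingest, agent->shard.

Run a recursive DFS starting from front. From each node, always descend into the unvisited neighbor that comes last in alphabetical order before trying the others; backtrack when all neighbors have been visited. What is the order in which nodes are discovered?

front -> node -> index -> queue -> worker -> shard -> broker -> mirror -> peer -> ingest -> cache -> leaf -> agent -> bridge -> proxy

Visit front
front → node
front → index
index → queue
queue → worker
worker → shard
shard → broker
broker → mirror
mirror → peer
mirror → ingest
mirror → cache
cache → leaf
leaf → agent
broker → bridge
index → proxy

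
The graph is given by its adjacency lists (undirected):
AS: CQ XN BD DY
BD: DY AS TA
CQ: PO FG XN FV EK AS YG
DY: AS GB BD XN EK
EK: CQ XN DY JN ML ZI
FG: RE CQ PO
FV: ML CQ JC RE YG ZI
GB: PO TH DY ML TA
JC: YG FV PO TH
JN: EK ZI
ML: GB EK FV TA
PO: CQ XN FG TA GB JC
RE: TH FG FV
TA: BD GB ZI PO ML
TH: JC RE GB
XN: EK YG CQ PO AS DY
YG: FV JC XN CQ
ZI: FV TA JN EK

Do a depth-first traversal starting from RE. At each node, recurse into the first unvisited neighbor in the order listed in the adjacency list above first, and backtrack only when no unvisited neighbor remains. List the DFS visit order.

Visit RE
RE → TH
TH → JC
JC → YG
YG → FV
FV → ML
ML → GB
GB → PO
PO → CQ
CQ → FG
CQ → XN
XN → EK
EK → DY
DY → AS
AS → BD
BD → TA
TA → ZI
ZI → JN

RE -> TH -> JC -> YG -> FV -> ML -> GB -> PO -> CQ -> FG -> XN -> EK -> DY -> AS -> BD -> TA -> ZI -> JN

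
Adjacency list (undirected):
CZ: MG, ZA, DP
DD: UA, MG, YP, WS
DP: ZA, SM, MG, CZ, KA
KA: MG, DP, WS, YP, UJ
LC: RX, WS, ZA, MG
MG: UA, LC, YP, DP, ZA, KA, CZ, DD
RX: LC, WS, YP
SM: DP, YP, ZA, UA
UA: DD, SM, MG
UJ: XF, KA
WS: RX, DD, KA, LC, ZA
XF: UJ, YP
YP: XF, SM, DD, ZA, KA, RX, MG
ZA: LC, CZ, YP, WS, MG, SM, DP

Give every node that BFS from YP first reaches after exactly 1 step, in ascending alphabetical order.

DD, KA, MG, RX, SM, XF, ZA

Level 0: YP
Level 1: DD, KA, MG, RX, SM, XF, ZA
Level 2: CZ, DP, LC, UA, UJ, WS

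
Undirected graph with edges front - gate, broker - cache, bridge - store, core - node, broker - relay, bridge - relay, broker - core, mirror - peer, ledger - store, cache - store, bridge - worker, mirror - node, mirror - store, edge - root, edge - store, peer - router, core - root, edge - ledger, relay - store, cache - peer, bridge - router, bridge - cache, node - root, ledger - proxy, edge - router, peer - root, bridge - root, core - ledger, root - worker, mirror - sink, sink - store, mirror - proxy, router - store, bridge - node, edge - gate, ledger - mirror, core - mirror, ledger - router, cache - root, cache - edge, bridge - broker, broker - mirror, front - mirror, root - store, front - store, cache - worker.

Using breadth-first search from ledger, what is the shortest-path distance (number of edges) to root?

Level 0: ledger
Level 1: core, edge, mirror, proxy, router, store
Level 2: bridge, broker, cache, front, gate, node, peer, relay, root, sink
Level 3: worker
root first appears at level 2.

2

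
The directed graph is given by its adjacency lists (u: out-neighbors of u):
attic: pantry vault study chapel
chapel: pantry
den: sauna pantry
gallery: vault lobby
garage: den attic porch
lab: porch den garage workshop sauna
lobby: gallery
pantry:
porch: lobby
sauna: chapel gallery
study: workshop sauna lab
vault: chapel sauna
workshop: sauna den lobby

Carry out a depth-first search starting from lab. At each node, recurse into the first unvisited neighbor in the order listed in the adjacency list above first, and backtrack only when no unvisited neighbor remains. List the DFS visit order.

Visit lab
lab → porch
porch → lobby
lobby → gallery
gallery → vault
vault → chapel
chapel → pantry
vault → sauna
lab → den
lab → garage
garage → attic
attic → study
study → workshop

lab, porch, lobby, gallery, vault, chapel, pantry, sauna, den, garage, attic, study, workshop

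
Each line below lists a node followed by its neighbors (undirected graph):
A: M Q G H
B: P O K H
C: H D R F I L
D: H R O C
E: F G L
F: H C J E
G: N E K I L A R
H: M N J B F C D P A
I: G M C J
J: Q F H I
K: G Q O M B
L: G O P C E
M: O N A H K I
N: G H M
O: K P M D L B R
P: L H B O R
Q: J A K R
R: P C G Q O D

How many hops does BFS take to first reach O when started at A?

Level 0: A
Level 1: G, H, M, Q
Level 2: B, C, D, E, F, I, J, K, L, N, O, P, R
O first appears at level 2.

2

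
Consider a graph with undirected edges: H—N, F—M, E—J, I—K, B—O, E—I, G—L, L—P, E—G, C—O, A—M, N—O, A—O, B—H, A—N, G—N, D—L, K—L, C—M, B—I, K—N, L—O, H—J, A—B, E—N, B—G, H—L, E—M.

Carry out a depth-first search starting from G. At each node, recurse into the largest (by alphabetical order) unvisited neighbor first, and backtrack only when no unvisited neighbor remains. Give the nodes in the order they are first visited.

Visit G
G → N
N → O
O → L
L → P
L → K
K → I
I → E
E → M
M → F
M → C
M → A
A → B
B → H
H → J
L → D

G, N, O, L, P, K, I, E, M, F, C, A, B, H, J, D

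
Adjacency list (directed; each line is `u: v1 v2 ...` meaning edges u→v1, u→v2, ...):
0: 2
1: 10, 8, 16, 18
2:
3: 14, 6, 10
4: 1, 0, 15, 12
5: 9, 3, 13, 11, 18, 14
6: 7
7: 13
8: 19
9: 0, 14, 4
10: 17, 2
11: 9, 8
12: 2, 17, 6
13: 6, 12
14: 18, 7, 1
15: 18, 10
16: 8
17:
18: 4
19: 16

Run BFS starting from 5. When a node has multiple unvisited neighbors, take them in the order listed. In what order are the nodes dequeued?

5, 9, 3, 13, 11, 18, 14, 0, 4, 6, 10, 12, 8, 7, 1, 2, 15, 17, 19, 16

Visit 5; enqueue 9, 3, 13, 11, 18, 14 → queue [9, 3, 13, 11, 18, 14]
Visit 9; enqueue 0, 4 → queue [3, 13, 11, 18, 14, 0, 4]
Visit 3; enqueue 6, 10 → queue [13, 11, 18, 14, 0, 4, 6, 10]
Visit 13; enqueue 12 → queue [11, 18, 14, 0, 4, 6, 10, 12]
Visit 11; enqueue 8 → queue [18, 14, 0, 4, 6, 10, 12, 8]
Visit 18 → queue [14, 0, 4, 6, 10, 12, 8]
Visit 14; enqueue 7, 1 → queue [0, 4, 6, 10, 12, 8, 7, 1]
Visit 0; enqueue 2 → queue [4, 6, 10, 12, 8, 7, 1, 2]
Visit 4; enqueue 15 → queue [6, 10, 12, 8, 7, 1, 2, 15]
Visit 6 → queue [10, 12, 8, 7, 1, 2, 15]
Visit 10; enqueue 17 → queue [12, 8, 7, 1, 2, 15, 17]
Visit 12 → queue [8, 7, 1, 2, 15, 17]
Visit 8; enqueue 19 → queue [7, 1, 2, 15, 17, 19]
Visit 7 → queue [1, 2, 15, 17, 19]
Visit 1; enqueue 16 → queue [2, 15, 17, 19, 16]
Visit 2 → queue [15, 17, 19, 16]
Visit 15 → queue [17, 19, 16]
Visit 17 → queue [19, 16]
Visit 19 → queue [16]
Visit 16 → queue []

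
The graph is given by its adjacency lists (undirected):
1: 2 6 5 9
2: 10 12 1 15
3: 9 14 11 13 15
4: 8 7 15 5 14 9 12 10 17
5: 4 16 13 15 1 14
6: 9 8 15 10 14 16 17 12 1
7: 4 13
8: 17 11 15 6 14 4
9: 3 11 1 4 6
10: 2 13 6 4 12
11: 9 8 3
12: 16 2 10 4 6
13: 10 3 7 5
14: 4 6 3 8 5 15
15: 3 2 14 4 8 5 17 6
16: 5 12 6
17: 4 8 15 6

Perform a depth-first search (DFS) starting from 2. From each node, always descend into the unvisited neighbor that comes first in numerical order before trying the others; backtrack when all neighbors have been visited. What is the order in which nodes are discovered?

Visit 2
2 → 1
1 → 5
5 → 4
4 → 7
7 → 13
13 → 3
3 → 9
9 → 6
6 → 8
8 → 11
8 → 14
14 → 15
15 → 17
6 → 10
10 → 12
12 → 16

2, 1, 5, 4, 7, 13, 3, 9, 6, 8, 11, 14, 15, 17, 10, 12, 16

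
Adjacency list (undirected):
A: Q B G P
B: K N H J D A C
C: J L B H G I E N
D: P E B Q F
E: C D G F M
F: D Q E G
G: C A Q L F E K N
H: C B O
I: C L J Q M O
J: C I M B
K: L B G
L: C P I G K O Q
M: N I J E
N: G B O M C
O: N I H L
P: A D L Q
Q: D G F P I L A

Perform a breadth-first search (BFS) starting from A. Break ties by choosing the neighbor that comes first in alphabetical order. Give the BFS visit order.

Visit A; enqueue B, G, P, Q → queue [B, G, P, Q]
Visit B; enqueue C, D, H, J, K, N → queue [G, P, Q, C, D, H, J, K, N]
Visit G; enqueue E, F, L → queue [P, Q, C, D, H, J, K, N, E, F, L]
Visit P → queue [Q, C, D, H, J, K, N, E, F, L]
Visit Q; enqueue I → queue [C, D, H, J, K, N, E, F, L, I]
Visit C → queue [D, H, J, K, N, E, F, L, I]
Visit D → queue [H, J, K, N, E, F, L, I]
Visit H; enqueue O → queue [J, K, N, E, F, L, I, O]
Visit J; enqueue M → queue [K, N, E, F, L, I, O, M]
Visit K → queue [N, E, F, L, I, O, M]
Visit N → queue [E, F, L, I, O, M]
Visit E → queue [F, L, I, O, M]
Visit F → queue [L, I, O, M]
Visit L → queue [I, O, M]
Visit I → queue [O, M]
Visit O → queue [M]
Visit M → queue []

A B G P Q C D H J K N E F L I O M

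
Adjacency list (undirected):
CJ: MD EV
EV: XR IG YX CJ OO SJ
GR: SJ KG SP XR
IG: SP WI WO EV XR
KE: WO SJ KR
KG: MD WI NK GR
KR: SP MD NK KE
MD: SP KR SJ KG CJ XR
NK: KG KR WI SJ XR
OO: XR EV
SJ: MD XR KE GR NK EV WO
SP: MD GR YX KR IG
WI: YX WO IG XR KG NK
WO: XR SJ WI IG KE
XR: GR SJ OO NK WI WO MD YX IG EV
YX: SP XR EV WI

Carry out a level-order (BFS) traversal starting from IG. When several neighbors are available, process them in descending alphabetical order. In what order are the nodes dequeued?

IG -> XR -> WO -> WI -> SP -> EV -> YX -> SJ -> OO -> NK -> MD -> GR -> KE -> KG -> KR -> CJ

Visit IG; enqueue XR, WO, WI, SP, EV → queue [XR, WO, WI, SP, EV]
Visit XR; enqueue YX, SJ, OO, NK, MD, GR → queue [WO, WI, SP, EV, YX, SJ, OO, NK, MD, GR]
Visit WO; enqueue KE → queue [WI, SP, EV, YX, SJ, OO, NK, MD, GR, KE]
Visit WI; enqueue KG → queue [SP, EV, YX, SJ, OO, NK, MD, GR, KE, KG]
Visit SP; enqueue KR → queue [EV, YX, SJ, OO, NK, MD, GR, KE, KG, KR]
Visit EV; enqueue CJ → queue [YX, SJ, OO, NK, MD, GR, KE, KG, KR, CJ]
Visit YX → queue [SJ, OO, NK, MD, GR, KE, KG, KR, CJ]
Visit SJ → queue [OO, NK, MD, GR, KE, KG, KR, CJ]
Visit OO → queue [NK, MD, GR, KE, KG, KR, CJ]
Visit NK → queue [MD, GR, KE, KG, KR, CJ]
Visit MD → queue [GR, KE, KG, KR, CJ]
Visit GR → queue [KE, KG, KR, CJ]
Visit KE → queue [KG, KR, CJ]
Visit KG → queue [KR, CJ]
Visit KR → queue [CJ]
Visit CJ → queue []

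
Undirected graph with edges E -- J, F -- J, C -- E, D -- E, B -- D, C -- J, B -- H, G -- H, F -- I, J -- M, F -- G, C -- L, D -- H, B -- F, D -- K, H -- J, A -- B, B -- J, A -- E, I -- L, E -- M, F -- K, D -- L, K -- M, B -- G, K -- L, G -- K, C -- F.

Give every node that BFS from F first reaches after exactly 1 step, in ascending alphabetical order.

B, C, G, I, J, K

Level 0: F
Level 1: B, C, G, I, J, K
Level 2: A, D, E, H, L, M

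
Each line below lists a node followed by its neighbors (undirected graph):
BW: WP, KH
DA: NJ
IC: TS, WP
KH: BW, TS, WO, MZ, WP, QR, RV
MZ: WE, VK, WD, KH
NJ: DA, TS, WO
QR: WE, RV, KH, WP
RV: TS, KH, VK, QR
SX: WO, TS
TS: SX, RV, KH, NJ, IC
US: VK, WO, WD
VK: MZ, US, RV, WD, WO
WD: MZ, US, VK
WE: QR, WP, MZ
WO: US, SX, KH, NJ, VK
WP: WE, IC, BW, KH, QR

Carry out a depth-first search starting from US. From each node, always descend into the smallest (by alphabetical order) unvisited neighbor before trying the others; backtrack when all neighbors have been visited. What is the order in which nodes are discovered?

US, VK, MZ, KH, BW, WP, IC, TS, NJ, DA, WO, SX, RV, QR, WE, WD

Visit US
US → VK
VK → MZ
MZ → KH
KH → BW
BW → WP
WP → IC
IC → TS
TS → NJ
NJ → DA
NJ → WO
WO → SX
TS → RV
RV → QR
QR → WE
MZ → WD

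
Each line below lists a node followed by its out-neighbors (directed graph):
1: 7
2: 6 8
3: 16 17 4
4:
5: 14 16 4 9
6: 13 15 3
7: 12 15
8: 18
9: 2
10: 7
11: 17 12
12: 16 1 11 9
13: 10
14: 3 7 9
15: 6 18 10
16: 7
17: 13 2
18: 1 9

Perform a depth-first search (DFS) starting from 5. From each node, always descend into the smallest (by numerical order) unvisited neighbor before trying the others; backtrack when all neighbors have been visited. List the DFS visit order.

Visit 5
5 → 4
5 → 9
9 → 2
2 → 6
6 → 3
3 → 16
16 → 7
7 → 12
12 → 1
12 → 11
11 → 17
17 → 13
13 → 10
7 → 15
15 → 18
2 → 8
5 → 14

5, 4, 9, 2, 6, 3, 16, 7, 12, 1, 11, 17, 13, 10, 15, 18, 8, 14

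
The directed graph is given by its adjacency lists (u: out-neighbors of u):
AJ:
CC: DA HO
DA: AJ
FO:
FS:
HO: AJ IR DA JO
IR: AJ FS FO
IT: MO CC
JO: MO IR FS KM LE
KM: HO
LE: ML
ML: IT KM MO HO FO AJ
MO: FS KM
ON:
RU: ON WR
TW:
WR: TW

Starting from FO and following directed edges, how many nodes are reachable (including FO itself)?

BFS from FO visits: FO
Reachable nodes: 1 of 17 total.

1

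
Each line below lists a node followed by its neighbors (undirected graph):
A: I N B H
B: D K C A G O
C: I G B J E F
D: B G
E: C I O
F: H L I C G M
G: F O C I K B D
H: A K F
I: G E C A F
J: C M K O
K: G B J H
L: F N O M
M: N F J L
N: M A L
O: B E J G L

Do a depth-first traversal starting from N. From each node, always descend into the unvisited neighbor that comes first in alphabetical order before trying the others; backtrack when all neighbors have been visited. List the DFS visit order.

Visit N
N → A
A → B
B → C
C → E
E → I
I → F
F → G
G → D
G → K
K → H
K → J
J → M
M → L
L → O

N A B C E I F G D K H J M L O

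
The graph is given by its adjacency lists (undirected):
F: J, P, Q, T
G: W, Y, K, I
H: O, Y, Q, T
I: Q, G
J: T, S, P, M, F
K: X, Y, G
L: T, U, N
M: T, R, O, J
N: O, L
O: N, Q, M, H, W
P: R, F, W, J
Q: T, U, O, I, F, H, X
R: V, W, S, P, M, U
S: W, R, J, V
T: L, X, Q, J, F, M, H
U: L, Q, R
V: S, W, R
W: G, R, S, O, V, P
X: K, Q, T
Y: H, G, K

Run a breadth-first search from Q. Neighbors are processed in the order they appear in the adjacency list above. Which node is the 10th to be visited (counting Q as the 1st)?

J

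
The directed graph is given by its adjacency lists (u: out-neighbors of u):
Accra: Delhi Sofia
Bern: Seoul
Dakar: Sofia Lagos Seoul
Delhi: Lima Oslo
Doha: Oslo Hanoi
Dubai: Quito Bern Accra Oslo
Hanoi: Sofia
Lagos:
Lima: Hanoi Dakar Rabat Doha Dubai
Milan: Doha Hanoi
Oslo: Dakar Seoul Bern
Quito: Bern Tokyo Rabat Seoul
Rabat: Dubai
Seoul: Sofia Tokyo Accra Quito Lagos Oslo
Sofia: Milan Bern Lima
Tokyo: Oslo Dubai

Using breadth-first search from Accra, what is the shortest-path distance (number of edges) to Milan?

Level 0: Accra
Level 1: Delhi, Sofia
Level 2: Bern, Lima, Milan, Oslo
Level 3: Dakar, Doha, Dubai, Hanoi, Rabat, Seoul
Level 4: Lagos, Quito, Tokyo
Milan first appears at level 2.

2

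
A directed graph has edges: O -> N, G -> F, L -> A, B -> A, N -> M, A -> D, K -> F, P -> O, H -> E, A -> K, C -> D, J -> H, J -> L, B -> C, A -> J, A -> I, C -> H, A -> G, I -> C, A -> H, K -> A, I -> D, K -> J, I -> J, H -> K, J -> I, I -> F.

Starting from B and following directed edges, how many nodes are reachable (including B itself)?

BFS from B visits: B, C, A, H, D, K, J, I, G, E, F, L
Reachable nodes: 12 of 16 total.

12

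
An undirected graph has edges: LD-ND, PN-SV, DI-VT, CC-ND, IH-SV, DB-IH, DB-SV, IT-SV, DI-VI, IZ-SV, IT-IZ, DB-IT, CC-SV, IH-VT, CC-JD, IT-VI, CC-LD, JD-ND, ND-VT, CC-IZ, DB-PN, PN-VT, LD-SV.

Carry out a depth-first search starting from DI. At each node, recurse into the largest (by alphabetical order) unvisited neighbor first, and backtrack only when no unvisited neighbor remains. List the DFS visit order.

DI -> VT -> PN -> SV -> LD -> ND -> JD -> CC -> IZ -> IT -> VI -> DB -> IH

Visit DI
DI → VT
VT → PN
PN → SV
SV → LD
LD → ND
ND → JD
JD → CC
CC → IZ
IZ → IT
IT → VI
IT → DB
DB → IH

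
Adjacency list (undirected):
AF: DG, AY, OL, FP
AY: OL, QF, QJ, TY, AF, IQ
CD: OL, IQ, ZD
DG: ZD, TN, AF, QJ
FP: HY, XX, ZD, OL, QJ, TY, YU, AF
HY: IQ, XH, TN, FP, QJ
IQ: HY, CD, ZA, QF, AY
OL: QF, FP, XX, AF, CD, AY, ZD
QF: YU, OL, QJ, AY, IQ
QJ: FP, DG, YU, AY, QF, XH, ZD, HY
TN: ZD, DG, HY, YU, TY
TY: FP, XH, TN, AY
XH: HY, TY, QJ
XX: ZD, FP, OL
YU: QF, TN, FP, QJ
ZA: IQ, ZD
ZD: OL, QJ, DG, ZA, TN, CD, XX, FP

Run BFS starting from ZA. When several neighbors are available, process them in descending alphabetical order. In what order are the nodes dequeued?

ZA, ZD, IQ, XX, TN, QJ, OL, FP, DG, CD, QF, HY, AY, YU, TY, XH, AF

Visit ZA; enqueue ZD, IQ → queue [ZD, IQ]
Visit ZD; enqueue XX, TN, QJ, OL, FP, DG, CD → queue [IQ, XX, TN, QJ, OL, FP, DG, CD]
Visit IQ; enqueue QF, HY, AY → queue [XX, TN, QJ, OL, FP, DG, CD, QF, HY, AY]
Visit XX → queue [TN, QJ, OL, FP, DG, CD, QF, HY, AY]
Visit TN; enqueue YU, TY → queue [QJ, OL, FP, DG, CD, QF, HY, AY, YU, TY]
Visit QJ; enqueue XH → queue [OL, FP, DG, CD, QF, HY, AY, YU, TY, XH]
Visit OL; enqueue AF → queue [FP, DG, CD, QF, HY, AY, YU, TY, XH, AF]
Visit FP → queue [DG, CD, QF, HY, AY, YU, TY, XH, AF]
Visit DG → queue [CD, QF, HY, AY, YU, TY, XH, AF]
Visit CD → queue [QF, HY, AY, YU, TY, XH, AF]
Visit QF → queue [HY, AY, YU, TY, XH, AF]
Visit HY → queue [AY, YU, TY, XH, AF]
Visit AY → queue [YU, TY, XH, AF]
Visit YU → queue [TY, XH, AF]
Visit TY → queue [XH, AF]
Visit XH → queue [AF]
Visit AF → queue []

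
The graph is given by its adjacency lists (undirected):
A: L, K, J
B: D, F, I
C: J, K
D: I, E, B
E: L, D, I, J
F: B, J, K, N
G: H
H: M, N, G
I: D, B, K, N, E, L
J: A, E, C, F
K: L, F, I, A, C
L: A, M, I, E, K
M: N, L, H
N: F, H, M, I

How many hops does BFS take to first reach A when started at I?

Level 0: I
Level 1: B, D, E, K, L, N
Level 2: A, C, F, H, J, M
Level 3: G
A first appears at level 2.

2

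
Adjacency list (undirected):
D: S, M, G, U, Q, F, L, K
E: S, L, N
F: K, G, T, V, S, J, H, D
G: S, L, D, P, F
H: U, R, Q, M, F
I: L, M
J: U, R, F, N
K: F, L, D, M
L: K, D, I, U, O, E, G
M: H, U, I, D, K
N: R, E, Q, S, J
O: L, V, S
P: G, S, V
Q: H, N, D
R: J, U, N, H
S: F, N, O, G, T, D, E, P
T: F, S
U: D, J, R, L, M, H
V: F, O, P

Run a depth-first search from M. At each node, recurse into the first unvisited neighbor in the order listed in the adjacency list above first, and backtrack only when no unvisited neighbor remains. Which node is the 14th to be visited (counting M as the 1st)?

E

Visit M
M → H
H → U
U → D
D → S
S → F
F → K
K → L
L → I
L → O
O → V
V → P
P → G
L → E
E → N
N → R
R → J
N → Q
F → T

Visit order: M, H, U, D, S, F, K, L, I, O, V, P, G, E, N, R, J, Q, T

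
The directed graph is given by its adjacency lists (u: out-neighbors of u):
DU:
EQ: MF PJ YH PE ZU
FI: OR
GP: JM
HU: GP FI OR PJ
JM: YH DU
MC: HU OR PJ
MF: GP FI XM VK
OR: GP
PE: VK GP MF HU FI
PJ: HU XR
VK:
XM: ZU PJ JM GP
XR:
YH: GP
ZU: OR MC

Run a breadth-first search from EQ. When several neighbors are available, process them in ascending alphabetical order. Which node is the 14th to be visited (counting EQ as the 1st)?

OR

Visit EQ; enqueue MF, PE, PJ, YH, ZU → queue [MF, PE, PJ, YH, ZU]
Visit MF; enqueue FI, GP, VK, XM → queue [PE, PJ, YH, ZU, FI, GP, VK, XM]
Visit PE; enqueue HU → queue [PJ, YH, ZU, FI, GP, VK, XM, HU]
Visit PJ; enqueue XR → queue [YH, ZU, FI, GP, VK, XM, HU, XR]
Visit YH → queue [ZU, FI, GP, VK, XM, HU, XR]
Visit ZU; enqueue MC, OR → queue [FI, GP, VK, XM, HU, XR, MC, OR]
Visit FI → queue [GP, VK, XM, HU, XR, MC, OR]
Visit GP; enqueue JM → queue [VK, XM, HU, XR, MC, OR, JM]
Visit VK → queue [XM, HU, XR, MC, OR, JM]
Visit XM → queue [HU, XR, MC, OR, JM]
Visit HU → queue [XR, MC, OR, JM]
Visit XR → queue [MC, OR, JM]
Visit MC → queue [OR, JM]
Visit OR → queue [JM]
Visit JM; enqueue DU → queue [DU]
Visit DU → queue []

Visit order: EQ, MF, PE, PJ, YH, ZU, FI, GP, VK, XM, HU, XR, MC, OR, JM, DU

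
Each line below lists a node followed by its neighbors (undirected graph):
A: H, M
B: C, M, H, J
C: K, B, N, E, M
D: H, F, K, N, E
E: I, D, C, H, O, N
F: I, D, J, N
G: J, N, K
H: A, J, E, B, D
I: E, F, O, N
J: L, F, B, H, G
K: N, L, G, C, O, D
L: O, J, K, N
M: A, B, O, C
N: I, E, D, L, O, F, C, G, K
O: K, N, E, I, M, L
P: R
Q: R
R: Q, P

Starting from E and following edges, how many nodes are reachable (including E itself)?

15

BFS from E visits: E, I, D, C, H, O, N, F, K, B, M, A, J, L, G
Reachable nodes: 15 of 18 total.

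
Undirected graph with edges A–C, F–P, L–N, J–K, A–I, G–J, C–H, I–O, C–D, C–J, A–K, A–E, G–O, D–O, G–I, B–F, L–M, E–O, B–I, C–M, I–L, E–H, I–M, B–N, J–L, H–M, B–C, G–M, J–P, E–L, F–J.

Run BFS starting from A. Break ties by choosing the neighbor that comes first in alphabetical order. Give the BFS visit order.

A C E I K B D H J M L O G F N P

Visit A; enqueue C, E, I, K → queue [C, E, I, K]
Visit C; enqueue B, D, H, J, M → queue [E, I, K, B, D, H, J, M]
Visit E; enqueue L, O → queue [I, K, B, D, H, J, M, L, O]
Visit I; enqueue G → queue [K, B, D, H, J, M, L, O, G]
Visit K → queue [B, D, H, J, M, L, O, G]
Visit B; enqueue F, N → queue [D, H, J, M, L, O, G, F, N]
Visit D → queue [H, J, M, L, O, G, F, N]
Visit H → queue [J, M, L, O, G, F, N]
Visit J; enqueue P → queue [M, L, O, G, F, N, P]
Visit M → queue [L, O, G, F, N, P]
Visit L → queue [O, G, F, N, P]
Visit O → queue [G, F, N, P]
Visit G → queue [F, N, P]
Visit F → queue [N, P]
Visit N → queue [P]
Visit P → queue []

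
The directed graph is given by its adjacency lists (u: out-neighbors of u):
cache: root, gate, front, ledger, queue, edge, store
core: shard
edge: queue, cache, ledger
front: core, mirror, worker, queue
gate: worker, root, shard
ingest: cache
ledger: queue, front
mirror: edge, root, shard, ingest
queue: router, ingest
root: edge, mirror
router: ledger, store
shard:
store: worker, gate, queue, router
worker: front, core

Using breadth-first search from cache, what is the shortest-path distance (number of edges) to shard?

Level 0: cache
Level 1: edge, front, gate, ledger, queue, root, store
Level 2: core, ingest, mirror, router, shard, worker
shard first appears at level 2.

2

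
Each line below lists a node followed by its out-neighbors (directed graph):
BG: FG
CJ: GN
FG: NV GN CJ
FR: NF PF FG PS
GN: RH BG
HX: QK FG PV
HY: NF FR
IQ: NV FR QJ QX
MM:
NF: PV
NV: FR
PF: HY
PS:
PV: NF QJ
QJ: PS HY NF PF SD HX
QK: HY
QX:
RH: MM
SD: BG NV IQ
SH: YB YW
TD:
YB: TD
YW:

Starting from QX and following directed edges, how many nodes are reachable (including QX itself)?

1

BFS from QX visits: QX
Reachable nodes: 1 of 23 total.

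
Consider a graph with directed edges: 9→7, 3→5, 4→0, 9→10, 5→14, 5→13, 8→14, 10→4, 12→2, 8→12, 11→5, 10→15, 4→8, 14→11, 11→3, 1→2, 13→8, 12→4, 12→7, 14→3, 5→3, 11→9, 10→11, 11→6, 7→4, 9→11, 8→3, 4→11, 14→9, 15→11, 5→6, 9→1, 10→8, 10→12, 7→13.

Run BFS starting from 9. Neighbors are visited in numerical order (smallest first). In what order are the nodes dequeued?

9, 1, 7, 10, 11, 2, 4, 13, 8, 12, 15, 3, 5, 6, 0, 14

Visit 9; enqueue 1, 7, 10, 11 → queue [1, 7, 10, 11]
Visit 1; enqueue 2 → queue [7, 10, 11, 2]
Visit 7; enqueue 4, 13 → queue [10, 11, 2, 4, 13]
Visit 10; enqueue 8, 12, 15 → queue [11, 2, 4, 13, 8, 12, 15]
Visit 11; enqueue 3, 5, 6 → queue [2, 4, 13, 8, 12, 15, 3, 5, 6]
Visit 2 → queue [4, 13, 8, 12, 15, 3, 5, 6]
Visit 4; enqueue 0 → queue [13, 8, 12, 15, 3, 5, 6, 0]
Visit 13 → queue [8, 12, 15, 3, 5, 6, 0]
Visit 8; enqueue 14 → queue [12, 15, 3, 5, 6, 0, 14]
Visit 12 → queue [15, 3, 5, 6, 0, 14]
Visit 15 → queue [3, 5, 6, 0, 14]
Visit 3 → queue [5, 6, 0, 14]
Visit 5 → queue [6, 0, 14]
Visit 6 → queue [0, 14]
Visit 0 → queue [14]
Visit 14 → queue []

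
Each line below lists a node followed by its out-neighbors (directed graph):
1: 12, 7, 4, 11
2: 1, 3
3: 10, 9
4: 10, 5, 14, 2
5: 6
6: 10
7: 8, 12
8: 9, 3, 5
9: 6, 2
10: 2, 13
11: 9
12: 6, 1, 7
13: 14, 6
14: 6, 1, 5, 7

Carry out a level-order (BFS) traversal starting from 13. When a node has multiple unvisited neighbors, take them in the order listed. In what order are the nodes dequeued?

13, 14, 6, 1, 5, 7, 10, 12, 4, 11, 8, 2, 9, 3

Visit 13; enqueue 14, 6 → queue [14, 6]
Visit 14; enqueue 1, 5, 7 → queue [6, 1, 5, 7]
Visit 6; enqueue 10 → queue [1, 5, 7, 10]
Visit 1; enqueue 12, 4, 11 → queue [5, 7, 10, 12, 4, 11]
Visit 5 → queue [7, 10, 12, 4, 11]
Visit 7; enqueue 8 → queue [10, 12, 4, 11, 8]
Visit 10; enqueue 2 → queue [12, 4, 11, 8, 2]
Visit 12 → queue [4, 11, 8, 2]
Visit 4 → queue [11, 8, 2]
Visit 11; enqueue 9 → queue [8, 2, 9]
Visit 8; enqueue 3 → queue [2, 9, 3]
Visit 2 → queue [9, 3]
Visit 9 → queue [3]
Visit 3 → queue []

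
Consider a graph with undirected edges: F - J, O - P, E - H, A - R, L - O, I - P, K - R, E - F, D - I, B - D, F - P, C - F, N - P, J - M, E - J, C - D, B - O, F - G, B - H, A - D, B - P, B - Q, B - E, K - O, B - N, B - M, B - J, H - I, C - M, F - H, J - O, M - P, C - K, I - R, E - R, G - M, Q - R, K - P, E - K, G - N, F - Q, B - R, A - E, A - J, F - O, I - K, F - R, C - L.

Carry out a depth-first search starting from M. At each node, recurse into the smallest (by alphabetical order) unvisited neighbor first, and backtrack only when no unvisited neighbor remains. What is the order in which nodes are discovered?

Visit M
M → B
B → D
D → A
A → E
E → F
F → C
C → K
K → I
I → H
I → P
P → N
N → G
P → O
O → J
O → L
I → R
R → Q

M B D A E F C K I H P N G O J L R Q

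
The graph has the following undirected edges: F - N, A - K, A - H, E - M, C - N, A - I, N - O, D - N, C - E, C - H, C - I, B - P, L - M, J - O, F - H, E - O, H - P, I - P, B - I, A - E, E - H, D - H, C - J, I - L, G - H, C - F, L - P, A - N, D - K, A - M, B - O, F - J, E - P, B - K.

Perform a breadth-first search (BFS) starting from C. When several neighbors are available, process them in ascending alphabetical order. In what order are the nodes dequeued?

C E F H I J N A M O P D G B L K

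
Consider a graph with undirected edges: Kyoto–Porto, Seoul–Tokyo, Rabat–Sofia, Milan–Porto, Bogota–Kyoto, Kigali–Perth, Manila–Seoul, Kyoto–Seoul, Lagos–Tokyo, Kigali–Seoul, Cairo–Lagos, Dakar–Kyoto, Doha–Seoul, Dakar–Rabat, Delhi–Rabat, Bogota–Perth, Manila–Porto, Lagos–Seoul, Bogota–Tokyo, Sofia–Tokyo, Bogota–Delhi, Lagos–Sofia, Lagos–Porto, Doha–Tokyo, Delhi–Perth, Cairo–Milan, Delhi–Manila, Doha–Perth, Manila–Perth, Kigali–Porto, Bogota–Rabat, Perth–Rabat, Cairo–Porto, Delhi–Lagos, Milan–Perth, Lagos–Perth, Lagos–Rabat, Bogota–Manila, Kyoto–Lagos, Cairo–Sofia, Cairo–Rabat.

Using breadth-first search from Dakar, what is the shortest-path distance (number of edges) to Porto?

Level 0: Dakar
Level 1: Kyoto, Rabat
Level 2: Bogota, Cairo, Delhi, Lagos, Perth, Porto, Seoul, Sofia
Level 3: Doha, Kigali, Manila, Milan, Tokyo
Porto first appears at level 2.

2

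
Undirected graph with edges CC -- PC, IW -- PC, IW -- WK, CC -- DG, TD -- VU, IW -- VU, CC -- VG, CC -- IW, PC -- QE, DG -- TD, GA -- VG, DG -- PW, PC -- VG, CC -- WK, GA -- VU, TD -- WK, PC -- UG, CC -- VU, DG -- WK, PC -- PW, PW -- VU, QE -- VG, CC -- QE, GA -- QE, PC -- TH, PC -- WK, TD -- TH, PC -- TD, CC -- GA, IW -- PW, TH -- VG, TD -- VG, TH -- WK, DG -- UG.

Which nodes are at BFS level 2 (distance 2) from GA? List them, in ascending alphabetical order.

DG, IW, PC, PW, TD, TH, WK

Level 0: GA
Level 1: CC, QE, VG, VU
Level 2: DG, IW, PC, PW, TD, TH, WK
Level 3: UG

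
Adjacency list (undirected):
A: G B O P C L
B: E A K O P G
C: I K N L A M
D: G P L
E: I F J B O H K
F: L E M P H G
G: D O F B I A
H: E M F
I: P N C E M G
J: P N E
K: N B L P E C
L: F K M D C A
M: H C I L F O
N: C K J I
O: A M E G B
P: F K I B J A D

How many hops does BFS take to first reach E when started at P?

2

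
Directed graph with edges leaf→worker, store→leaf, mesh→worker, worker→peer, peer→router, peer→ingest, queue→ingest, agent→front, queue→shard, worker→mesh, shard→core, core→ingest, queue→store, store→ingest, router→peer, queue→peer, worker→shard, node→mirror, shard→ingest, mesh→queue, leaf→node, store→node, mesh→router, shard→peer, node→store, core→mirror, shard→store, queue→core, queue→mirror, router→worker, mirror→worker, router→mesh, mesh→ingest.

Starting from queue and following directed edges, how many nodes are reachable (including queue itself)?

BFS from queue visits: queue, core, ingest, mirror, peer, shard, store, worker, router, leaf, node, mesh
Reachable nodes: 12 of 14 total.

12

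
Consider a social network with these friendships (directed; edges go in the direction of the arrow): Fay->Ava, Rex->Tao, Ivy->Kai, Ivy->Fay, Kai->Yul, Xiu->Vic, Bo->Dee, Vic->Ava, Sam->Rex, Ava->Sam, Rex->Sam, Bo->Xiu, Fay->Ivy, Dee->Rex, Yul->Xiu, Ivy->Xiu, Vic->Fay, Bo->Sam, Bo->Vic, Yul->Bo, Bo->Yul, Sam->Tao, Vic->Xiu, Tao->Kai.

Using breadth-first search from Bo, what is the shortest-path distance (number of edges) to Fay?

Level 0: Bo
Level 1: Dee, Sam, Vic, Xiu, Yul
Level 2: Ava, Fay, Rex, Tao
Level 3: Ivy, Kai
Fay first appears at level 2.

2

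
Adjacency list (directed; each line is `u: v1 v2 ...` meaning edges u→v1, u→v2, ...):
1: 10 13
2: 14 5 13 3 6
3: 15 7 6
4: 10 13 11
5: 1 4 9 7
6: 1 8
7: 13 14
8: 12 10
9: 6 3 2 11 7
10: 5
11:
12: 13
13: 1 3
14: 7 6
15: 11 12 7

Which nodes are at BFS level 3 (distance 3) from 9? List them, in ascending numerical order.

4, 10, 12

Level 0: 9
Level 1: 2, 3, 6, 7, 11
Level 2: 1, 5, 8, 13, 14, 15
Level 3: 4, 10, 12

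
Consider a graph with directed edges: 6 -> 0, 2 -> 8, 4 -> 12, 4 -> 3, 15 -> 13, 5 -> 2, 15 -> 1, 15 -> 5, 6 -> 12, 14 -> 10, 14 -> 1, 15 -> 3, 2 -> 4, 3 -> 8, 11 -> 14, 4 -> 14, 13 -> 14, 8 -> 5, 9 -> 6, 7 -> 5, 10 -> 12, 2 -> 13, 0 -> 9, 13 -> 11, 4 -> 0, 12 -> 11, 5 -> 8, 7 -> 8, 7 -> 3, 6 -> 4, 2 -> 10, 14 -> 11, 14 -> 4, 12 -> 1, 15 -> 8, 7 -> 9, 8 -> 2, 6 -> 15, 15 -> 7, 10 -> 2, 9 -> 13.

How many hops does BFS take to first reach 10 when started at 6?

3

Level 0: 6
Level 1: 0, 4, 12, 15
Level 2: 1, 3, 5, 7, 8, 9, 11, 13, 14
Level 3: 2, 10
10 first appears at level 3.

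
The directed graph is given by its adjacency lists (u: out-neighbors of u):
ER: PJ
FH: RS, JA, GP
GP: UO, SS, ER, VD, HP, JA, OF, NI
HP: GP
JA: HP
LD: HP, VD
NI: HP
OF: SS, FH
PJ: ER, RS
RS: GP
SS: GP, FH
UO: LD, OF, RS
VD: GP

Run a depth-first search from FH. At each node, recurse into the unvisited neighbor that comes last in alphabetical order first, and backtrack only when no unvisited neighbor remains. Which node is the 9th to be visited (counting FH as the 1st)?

HP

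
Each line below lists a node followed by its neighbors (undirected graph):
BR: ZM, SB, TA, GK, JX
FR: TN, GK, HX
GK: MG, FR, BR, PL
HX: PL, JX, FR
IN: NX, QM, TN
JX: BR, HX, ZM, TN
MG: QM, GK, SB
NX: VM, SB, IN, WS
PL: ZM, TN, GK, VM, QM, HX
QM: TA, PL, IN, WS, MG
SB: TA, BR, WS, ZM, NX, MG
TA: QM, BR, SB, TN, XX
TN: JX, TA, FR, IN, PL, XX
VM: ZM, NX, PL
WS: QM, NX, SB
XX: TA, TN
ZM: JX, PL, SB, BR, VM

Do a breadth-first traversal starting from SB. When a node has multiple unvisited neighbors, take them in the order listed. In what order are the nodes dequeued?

Visit SB; enqueue TA, BR, WS, ZM, NX, MG → queue [TA, BR, WS, ZM, NX, MG]
Visit TA; enqueue QM, TN, XX → queue [BR, WS, ZM, NX, MG, QM, TN, XX]
Visit BR; enqueue GK, JX → queue [WS, ZM, NX, MG, QM, TN, XX, GK, JX]
Visit WS → queue [ZM, NX, MG, QM, TN, XX, GK, JX]
Visit ZM; enqueue PL, VM → queue [NX, MG, QM, TN, XX, GK, JX, PL, VM]
Visit NX; enqueue IN → queue [MG, QM, TN, XX, GK, JX, PL, VM, IN]
Visit MG → queue [QM, TN, XX, GK, JX, PL, VM, IN]
Visit QM → queue [TN, XX, GK, JX, PL, VM, IN]
Visit TN; enqueue FR → queue [XX, GK, JX, PL, VM, IN, FR]
Visit XX → queue [GK, JX, PL, VM, IN, FR]
Visit GK → queue [JX, PL, VM, IN, FR]
Visit JX; enqueue HX → queue [PL, VM, IN, FR, HX]
Visit PL → queue [VM, IN, FR, HX]
Visit VM → queue [IN, FR, HX]
Visit IN → queue [FR, HX]
Visit FR → queue [HX]
Visit HX → queue []

SB TA BR WS ZM NX MG QM TN XX GK JX PL VM IN FR HX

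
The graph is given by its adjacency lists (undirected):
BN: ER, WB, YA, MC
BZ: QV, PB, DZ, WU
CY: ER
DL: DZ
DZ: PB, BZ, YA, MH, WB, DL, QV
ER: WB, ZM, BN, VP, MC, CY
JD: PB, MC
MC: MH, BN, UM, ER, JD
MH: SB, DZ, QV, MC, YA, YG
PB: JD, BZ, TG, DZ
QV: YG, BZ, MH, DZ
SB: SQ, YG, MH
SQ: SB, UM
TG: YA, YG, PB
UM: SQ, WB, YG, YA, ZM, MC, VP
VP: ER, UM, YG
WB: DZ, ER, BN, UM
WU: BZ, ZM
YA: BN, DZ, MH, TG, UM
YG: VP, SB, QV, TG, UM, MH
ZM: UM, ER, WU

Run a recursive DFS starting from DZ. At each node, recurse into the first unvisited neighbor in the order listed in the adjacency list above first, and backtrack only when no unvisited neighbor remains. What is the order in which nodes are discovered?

DZ PB JD MC MH SB SQ UM WB ER ZM WU BZ QV YG VP TG YA BN CY DL

Visit DZ
DZ → PB
PB → JD
JD → MC
MC → MH
MH → SB
SB → SQ
SQ → UM
UM → WB
WB → ER
ER → ZM
ZM → WU
WU → BZ
BZ → QV
QV → YG
YG → VP
YG → TG
TG → YA
YA → BN
ER → CY
DZ → DL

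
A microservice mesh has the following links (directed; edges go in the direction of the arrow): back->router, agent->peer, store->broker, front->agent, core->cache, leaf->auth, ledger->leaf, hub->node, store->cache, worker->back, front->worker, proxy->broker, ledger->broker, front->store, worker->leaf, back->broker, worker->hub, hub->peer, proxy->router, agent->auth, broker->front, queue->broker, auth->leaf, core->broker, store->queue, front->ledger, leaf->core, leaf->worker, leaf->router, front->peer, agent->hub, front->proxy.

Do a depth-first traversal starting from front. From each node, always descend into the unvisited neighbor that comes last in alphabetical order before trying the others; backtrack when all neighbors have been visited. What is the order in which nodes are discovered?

front, worker, leaf, router, core, cache, broker, auth, hub, peer, node, back, store, queue, proxy, ledger, agent

Visit front
front → worker
worker → leaf
leaf → router
leaf → core
core → cache
core → broker
leaf → auth
worker → hub
hub → peer
hub → node
worker → back
front → store
store → queue
front → proxy
front → ledger
front → agent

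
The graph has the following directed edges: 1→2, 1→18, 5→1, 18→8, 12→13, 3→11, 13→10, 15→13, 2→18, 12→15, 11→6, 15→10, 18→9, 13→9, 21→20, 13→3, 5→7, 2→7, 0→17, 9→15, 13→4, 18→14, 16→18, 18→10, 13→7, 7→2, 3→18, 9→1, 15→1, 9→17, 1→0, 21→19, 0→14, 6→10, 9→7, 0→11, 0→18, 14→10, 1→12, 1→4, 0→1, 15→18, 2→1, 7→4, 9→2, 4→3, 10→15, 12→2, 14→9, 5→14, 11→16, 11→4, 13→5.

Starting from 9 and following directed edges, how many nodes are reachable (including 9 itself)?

BFS from 9 visits: 9, 17, 15, 7, 2, 1, 18, 13, 10, 4, 12, 0, 14, 8, 5, 3, 11, 16, 6
Reachable nodes: 19 of 22 total.

19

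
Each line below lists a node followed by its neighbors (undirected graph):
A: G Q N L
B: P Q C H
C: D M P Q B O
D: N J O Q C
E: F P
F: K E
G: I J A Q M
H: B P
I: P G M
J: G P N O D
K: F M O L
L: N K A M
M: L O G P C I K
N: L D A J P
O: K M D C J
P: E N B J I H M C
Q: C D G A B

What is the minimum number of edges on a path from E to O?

Level 0: E
Level 1: F, P
Level 2: B, C, H, I, J, K, M, N
Level 3: A, D, G, L, O, Q
O first appears at level 3.

3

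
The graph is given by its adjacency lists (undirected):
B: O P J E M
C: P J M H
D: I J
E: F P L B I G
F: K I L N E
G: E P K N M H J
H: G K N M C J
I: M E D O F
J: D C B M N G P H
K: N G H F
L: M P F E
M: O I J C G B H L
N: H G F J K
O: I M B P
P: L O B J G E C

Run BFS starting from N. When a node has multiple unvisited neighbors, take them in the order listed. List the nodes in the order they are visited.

N, H, G, F, J, K, M, C, E, P, I, L, D, B, O

Visit N; enqueue H, G, F, J, K → queue [H, G, F, J, K]
Visit H; enqueue M, C → queue [G, F, J, K, M, C]
Visit G; enqueue E, P → queue [F, J, K, M, C, E, P]
Visit F; enqueue I, L → queue [J, K, M, C, E, P, I, L]
Visit J; enqueue D, B → queue [K, M, C, E, P, I, L, D, B]
Visit K → queue [M, C, E, P, I, L, D, B]
Visit M; enqueue O → queue [C, E, P, I, L, D, B, O]
Visit C → queue [E, P, I, L, D, B, O]
Visit E → queue [P, I, L, D, B, O]
Visit P → queue [I, L, D, B, O]
Visit I → queue [L, D, B, O]
Visit L → queue [D, B, O]
Visit D → queue [B, O]
Visit B → queue [O]
Visit O → queue []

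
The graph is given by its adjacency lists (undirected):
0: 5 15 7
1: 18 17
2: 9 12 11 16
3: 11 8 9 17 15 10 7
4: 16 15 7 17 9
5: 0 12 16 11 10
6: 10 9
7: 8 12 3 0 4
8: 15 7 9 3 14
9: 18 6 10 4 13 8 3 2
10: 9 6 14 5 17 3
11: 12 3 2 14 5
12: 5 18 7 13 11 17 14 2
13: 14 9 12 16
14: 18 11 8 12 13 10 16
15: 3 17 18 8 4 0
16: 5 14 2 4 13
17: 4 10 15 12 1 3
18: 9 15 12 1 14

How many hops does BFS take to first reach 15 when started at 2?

3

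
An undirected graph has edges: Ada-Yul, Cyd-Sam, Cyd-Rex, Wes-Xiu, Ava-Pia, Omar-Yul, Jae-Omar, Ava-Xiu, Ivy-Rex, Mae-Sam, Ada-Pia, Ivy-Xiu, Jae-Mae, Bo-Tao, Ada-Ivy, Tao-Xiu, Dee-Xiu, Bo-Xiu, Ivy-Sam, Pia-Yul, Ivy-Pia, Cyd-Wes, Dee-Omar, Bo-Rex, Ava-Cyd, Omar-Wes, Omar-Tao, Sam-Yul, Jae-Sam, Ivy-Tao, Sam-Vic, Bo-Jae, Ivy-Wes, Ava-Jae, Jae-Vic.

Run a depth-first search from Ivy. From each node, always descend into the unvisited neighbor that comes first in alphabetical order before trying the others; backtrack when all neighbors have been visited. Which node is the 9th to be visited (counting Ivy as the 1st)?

Visit Ivy
Ivy → Ada
Ada → Pia
Pia → Ava
Ava → Cyd
Cyd → Rex
Rex → Bo
Bo → Jae
Jae → Mae
Mae → Sam
Sam → Vic
Sam → Yul
Yul → Omar
Omar → Dee
Dee → Xiu
Xiu → Tao
Xiu → Wes

Visit order: Ivy, Ada, Pia, Ava, Cyd, Rex, Bo, Jae, Mae, Sam, Vic, Yul, Omar, Dee, Xiu, Tao, Wes

Mae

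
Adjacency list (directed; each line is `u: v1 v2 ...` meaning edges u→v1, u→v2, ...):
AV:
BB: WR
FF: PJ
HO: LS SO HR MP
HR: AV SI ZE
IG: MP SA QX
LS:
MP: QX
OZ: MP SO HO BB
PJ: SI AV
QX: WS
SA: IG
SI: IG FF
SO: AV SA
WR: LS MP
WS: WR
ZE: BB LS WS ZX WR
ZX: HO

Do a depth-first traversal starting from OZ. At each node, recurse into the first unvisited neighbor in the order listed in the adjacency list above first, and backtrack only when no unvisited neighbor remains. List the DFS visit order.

OZ → MP → QX → WS → WR → LS → SO → AV → SA → IG → HO → HR → SI → FF → PJ → ZE → BB → ZX

Visit OZ
OZ → MP
MP → QX
QX → WS
WS → WR
WR → LS
OZ → SO
SO → AV
SO → SA
SA → IG
OZ → HO
HO → HR
HR → SI
SI → FF
FF → PJ
HR → ZE
ZE → BB
ZE → ZX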